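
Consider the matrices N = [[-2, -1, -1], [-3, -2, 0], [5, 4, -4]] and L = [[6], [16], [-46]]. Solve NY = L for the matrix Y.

Y = [[-6], [1], [5]]

Since N multiplies Y on the left, Y = N⁻¹L.
N has determinant -2; N⁻¹ = [[-4, 4, 1], [6, -13/2, -3/2], [1, -3/2, -1/2]].
Y = N⁻¹L = [[-4, 4, 1], [6, -13/2, -3/2], [1, -3/2, -1/2]] · [[6], [16], [-46]] = [[-6], [1], [5]].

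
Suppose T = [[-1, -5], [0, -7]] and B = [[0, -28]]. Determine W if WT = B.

Since T sits to the right of W, W = BT⁻¹.
det T = 7, so T⁻¹ = [[-1, 5/7], [0, -1/7]].
W = BT⁻¹ = [[0, -28]] · [[-1, 5/7], [0, -1/7]] = [[0, 4]].

W = [[0, 4]]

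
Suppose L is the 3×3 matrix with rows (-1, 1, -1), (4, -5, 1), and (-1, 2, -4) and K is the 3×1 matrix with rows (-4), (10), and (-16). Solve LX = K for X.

X = [[-2], [-3], [3]]

L is on the left of X, so left-multiply by L⁻¹: X = L⁻¹K.
det L = -6, so L⁻¹ = [[-3, -1/3, 2/3], [-5/2, -1/2, 1/2], [-1/2, -1/6, -1/6]].
X = L⁻¹K = [[-3, -1/3, 2/3], [-5/2, -1/2, 1/2], [-1/2, -1/6, -1/6]] · [[-4], [10], [-16]] = [[-2], [-3], [3]].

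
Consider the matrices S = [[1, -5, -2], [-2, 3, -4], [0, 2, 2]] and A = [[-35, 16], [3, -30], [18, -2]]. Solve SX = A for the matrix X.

S is on the left of X, so left-multiply by S⁻¹: X = S⁻¹A.
S has determinant 2; S⁻¹ = [[7, 3, 13], [2, 1, 4], [-2, -1, -7/2]].
X = S⁻¹A = [[7, 3, 13], [2, 1, 4], [-2, -1, -7/2]] · [[-35, 16], [3, -30], [18, -2]] = [[-2, -4], [5, -6], [4, 5]].

X = [[-2, -4], [5, -6], [4, 5]]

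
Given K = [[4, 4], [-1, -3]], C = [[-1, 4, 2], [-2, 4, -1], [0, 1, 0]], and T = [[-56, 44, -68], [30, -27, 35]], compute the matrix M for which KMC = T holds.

M = [[-2, 4, -5], [-2, 5, -4]]

Left-multiply by K⁻¹ and right-multiply by C⁻¹: M = K⁻¹TC⁻¹.
K has determinant -8; K⁻¹ = [[3/8, 1/2], [-1/8, -1/2]].
C has determinant -5; C⁻¹ = [[-1/5, -2/5, 12/5], [0, 0, 1], [2/5, -1/5, -4/5]].
K⁻¹T = [[-6, 3, -8], [-8, 8, -9]].
M = (K⁻¹T)C⁻¹ = [[-2, 4, -5], [-2, 5, -4]].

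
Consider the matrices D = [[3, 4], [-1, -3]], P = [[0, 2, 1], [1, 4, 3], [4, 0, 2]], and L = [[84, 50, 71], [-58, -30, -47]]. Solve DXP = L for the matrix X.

X = D⁻¹LP⁻¹ (apply D⁻¹ on the left and P⁻¹ on the right).
det D = -5; the adjugate gives D⁻¹ = [[3/5, 4/5], [-1/5, -3/5]].
det P = 4, so P⁻¹ = [[2, -1, 1/2], [5/2, -1, 1/4], [-4, 2, -1/2]].
D⁻¹L = [[4, 6, 5], [18, 8, 14]].
X = (D⁻¹L)P⁻¹ = [[3, 0, 1], [0, 2, 4]].

X = [[3, 0, 1], [0, 2, 4]]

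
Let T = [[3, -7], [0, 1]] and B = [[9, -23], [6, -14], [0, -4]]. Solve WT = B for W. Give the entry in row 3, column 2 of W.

Right-multiplying both sides by T⁻¹ gives W = BT⁻¹.
det T = 3; the adjugate gives T⁻¹ = [[1/3, 7/3], [0, 1]].
W = BT⁻¹ = [[9, -23], [6, -14], [0, -4]] · [[1/3, 7/3], [0, 1]] = [[3, -2], [2, 0], [0, -4]].

-4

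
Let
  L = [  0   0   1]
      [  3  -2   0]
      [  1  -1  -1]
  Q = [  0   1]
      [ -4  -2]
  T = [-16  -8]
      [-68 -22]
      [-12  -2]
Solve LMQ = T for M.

M = L⁻¹TQ⁻¹ (apply L⁻¹ on the left and Q⁻¹ on the right).
det L = -1; the adjugate gives L⁻¹ = [[-2, 1, -2], [-3, 1, -3], [1, 0, 0]].
Q has determinant 4; Q⁻¹ = [[-1/2, -1/4], [1, 0]].
L⁻¹T = [[-12, -2], [16, 8], [-16, -8]].
M = (L⁻¹T)Q⁻¹ = [[4, 3], [0, -4], [0, 4]].

M = [[4, 3], [0, -4], [0, 4]]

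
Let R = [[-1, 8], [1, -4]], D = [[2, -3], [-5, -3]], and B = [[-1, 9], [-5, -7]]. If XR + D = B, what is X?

X = [[0, -3], [-1, -1]]

XR = B − D = [[-3, 12], [0, -4]].
Right-multiplying both sides by R⁻¹ gives X = (B − D)R⁻¹.
det R = -4; the adjugate gives R⁻¹ = [[1, 2], [1/4, 1/4]].
X = (B − D)R⁻¹ = [[0, -3], [-1, -1]].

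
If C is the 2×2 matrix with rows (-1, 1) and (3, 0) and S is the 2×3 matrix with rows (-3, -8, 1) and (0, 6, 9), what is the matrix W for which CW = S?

Left-multiplying both sides by C⁻¹ gives W = C⁻¹S.
det C = -3, so C⁻¹ = [[0, 1/3], [1, 1/3]].
W = C⁻¹S = [[0, 1/3], [1, 1/3]] · [[-3, -8, 1], [0, 6, 9]] = [[0, 2, 3], [-3, -6, 4]].

W = [[0, 2, 3], [-3, -6, 4]]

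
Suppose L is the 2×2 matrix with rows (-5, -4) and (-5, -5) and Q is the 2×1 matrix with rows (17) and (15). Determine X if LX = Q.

X = [[-5], [2]]

Left-multiplying both sides by L⁻¹ gives X = L⁻¹Q.
det L = 5, so L⁻¹ = [[-1, 4/5], [1, -1]].
X = L⁻¹Q = [[-1, 4/5], [1, -1]] · [[17], [15]] = [[-5], [2]].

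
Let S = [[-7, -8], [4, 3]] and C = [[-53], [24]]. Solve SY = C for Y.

Since S multiplies Y on the left, Y = S⁻¹C.
S has determinant 11; S⁻¹ = [[3/11, 8/11], [-4/11, -7/11]].
Y = S⁻¹C = [[3/11, 8/11], [-4/11, -7/11]] · [[-53], [24]] = [[3], [4]].

Y = [[3], [4]]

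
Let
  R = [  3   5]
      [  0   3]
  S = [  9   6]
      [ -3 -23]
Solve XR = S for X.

Since R sits to the right of X, X = SR⁻¹.
det R = 9, so R⁻¹ = [[1/3, -5/9], [0, 1/3]].
X = SR⁻¹ = [[9, 6], [-3, -23]] · [[1/3, -5/9], [0, 1/3]] = [[3, -3], [-1, -6]].

X = [[3, -3], [-1, -6]]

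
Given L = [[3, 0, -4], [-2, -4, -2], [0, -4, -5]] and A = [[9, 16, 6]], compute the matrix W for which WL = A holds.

L is on the right of W, so right-multiply by L⁻¹: W = AL⁻¹.
L has determinant 4; L⁻¹ = [[3, 4, -4], [-5/2, -15/4, 7/2], [2, 3, -3]].
W = AL⁻¹ = [[9, 16, 6]] · [[3, 4, -4], [-5/2, -15/4, 7/2], [2, 3, -3]] = [[-1, -6, 2]].

W = [[-1, -6, 2]]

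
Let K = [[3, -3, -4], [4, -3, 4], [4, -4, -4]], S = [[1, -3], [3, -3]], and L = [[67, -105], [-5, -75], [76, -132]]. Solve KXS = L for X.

X = [[5, 1], [-4, 1], [2, -4]]

X = K⁻¹LS⁻¹ (apply K⁻¹ on the left and S⁻¹ on the right).
det K = 4, so K⁻¹ = [[7, 1, -6], [8, 1, -7], [-1, 0, 3/4]].
S has determinant 6; S⁻¹ = [[-1/2, 1/2], [-1/2, 1/6]].
K⁻¹L = [[8, -18], [-1, 9], [-10, 6]].
X = (K⁻¹L)S⁻¹ = [[5, 1], [-4, 1], [2, -4]].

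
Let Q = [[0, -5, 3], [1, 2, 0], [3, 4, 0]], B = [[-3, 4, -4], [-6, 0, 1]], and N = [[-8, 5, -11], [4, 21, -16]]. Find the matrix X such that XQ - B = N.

X = [[-5, -2, -3], [-5, -2, 0]]

XQ = N + B = [[-11, 9, -15], [-2, 21, -15]].
Right-multiplying both sides by Q⁻¹ gives X = (N + B)Q⁻¹.
det Q = -6, so Q⁻¹ = [[0, -2, 1], [0, 3/2, -1/2], [1/3, 5/2, -5/6]].
X = (N + B)Q⁻¹ = [[-5, -2, -3], [-5, -2, 0]].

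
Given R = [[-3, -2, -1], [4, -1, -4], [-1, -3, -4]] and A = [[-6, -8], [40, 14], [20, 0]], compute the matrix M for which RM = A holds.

M = [[4, 2], [0, 2], [-6, -2]]

Left-multiplying both sides by R⁻¹ gives M = R⁻¹A.
det R = -3, so R⁻¹ = [[8/3, 5/3, -7/3], [-20/3, -11/3, 16/3], [13/3, 7/3, -11/3]].
M = R⁻¹A = [[8/3, 5/3, -7/3], [-20/3, -11/3, 16/3], [13/3, 7/3, -11/3]] · [[-6, -8], [40, 14], [20, 0]] = [[4, 2], [0, 2], [-6, -2]].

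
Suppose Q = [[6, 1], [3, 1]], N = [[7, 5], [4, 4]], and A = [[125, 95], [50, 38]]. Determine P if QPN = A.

Isolating P: multiply by Q⁻¹ from the left and N⁻¹ from the right, so P = Q⁻¹AN⁻¹.
det Q = 3, so Q⁻¹ = [[1/3, -1/3], [-1, 2]].
det N = 8; the adjugate gives N⁻¹ = [[1/2, -5/8], [-1/2, 7/8]].
Q⁻¹A = [[25, 19], [-25, -19]].
P = (Q⁻¹A)N⁻¹ = [[3, 1], [-3, -1]].

P = [[3, 1], [-3, -1]]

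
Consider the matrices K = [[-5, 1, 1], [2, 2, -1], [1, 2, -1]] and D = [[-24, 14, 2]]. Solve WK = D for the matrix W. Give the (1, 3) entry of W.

Right-multiplying both sides by K⁻¹ gives W = DK⁻¹.
det K = 3; the adjugate gives K⁻¹ = [[0, 1, -1], [1/3, 4/3, -1], [2/3, 11/3, -4]].
W = DK⁻¹ = [[-24, 14, 2]] · [[0, 1, -1], [1/3, 4/3, -1], [2/3, 11/3, -4]] = [[6, 2, 2]].

2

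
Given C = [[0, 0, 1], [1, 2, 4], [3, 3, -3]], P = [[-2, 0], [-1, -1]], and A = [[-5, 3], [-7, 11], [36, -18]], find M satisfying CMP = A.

M = [[-3, 5], [-2, -2], [4, -3]]

Isolating M: multiply by C⁻¹ from the left and P⁻¹ from the right, so M = C⁻¹AP⁻¹.
det C = -3, so C⁻¹ = [[6, -1, 2/3], [-5, 1, -1/3], [1, 0, 0]].
det P = 2; the adjugate gives P⁻¹ = [[-1/2, 0], [1/2, -1]].
C⁻¹A = [[1, -5], [6, 2], [-5, 3]].
M = (C⁻¹A)P⁻¹ = [[-3, 5], [-2, -2], [4, -3]].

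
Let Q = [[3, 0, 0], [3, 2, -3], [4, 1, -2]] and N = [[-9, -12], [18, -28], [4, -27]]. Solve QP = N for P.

Since Q multiplies P on the left, P = Q⁻¹N.
det Q = -3, so Q⁻¹ = [[1/3, 0, 0], [2, 2, -3], [5/3, 1, -2]].
P = Q⁻¹N = [[1/3, 0, 0], [2, 2, -3], [5/3, 1, -2]] · [[-9, -12], [18, -28], [4, -27]] = [[-3, -4], [6, 1], [-5, 6]].

P = [[-3, -4], [6, 1], [-5, 6]]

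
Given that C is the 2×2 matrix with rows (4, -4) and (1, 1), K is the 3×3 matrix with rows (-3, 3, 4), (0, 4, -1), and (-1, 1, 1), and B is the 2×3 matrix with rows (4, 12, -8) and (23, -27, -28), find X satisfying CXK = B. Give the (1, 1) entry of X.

Left-multiply by C⁻¹ and right-multiply by K⁻¹: X = C⁻¹BK⁻¹.
det C = 8, so C⁻¹ = [[1/8, 1/2], [-1/8, 1/2]].
det K = 4, so K⁻¹ = [[5/4, 1/4, -19/4], [1/4, 1/4, -3/4], [1, 0, -3]].
C⁻¹B = [[12, -12, -15], [11, -15, -13]].
X = (C⁻¹B)K⁻¹ = [[-3, 0, -3], [-3, -1, -2]].

-3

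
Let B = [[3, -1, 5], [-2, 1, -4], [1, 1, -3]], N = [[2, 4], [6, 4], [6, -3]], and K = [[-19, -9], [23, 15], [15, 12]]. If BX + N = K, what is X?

X = [[-2, 3], [5, -3], [-2, -5]]

BX = K − N = [[-21, -13], [17, 11], [9, 15]].
Left-multiplying both sides by B⁻¹ gives X = B⁻¹(K − N).
det B = -2, so B⁻¹ = [[-1/2, -1, 1/2], [5, 7, -1], [3/2, 2, -1/2]].
X = B⁻¹(K − N) = [[-2, 3], [5, -3], [-2, -5]].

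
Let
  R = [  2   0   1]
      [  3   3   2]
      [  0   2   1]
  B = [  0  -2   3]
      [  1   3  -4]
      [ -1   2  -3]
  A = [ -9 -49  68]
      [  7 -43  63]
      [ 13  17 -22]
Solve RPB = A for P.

P = [[5, -4, 0], [0, 5, -2], [-4, -3, -2]]

Isolating P: multiply by R⁻¹ from the left and B⁻¹ from the right, so P = R⁻¹AB⁻¹.
det R = 4; the adjugate gives R⁻¹ = [[-1/4, 1/2, -3/4], [-3/4, 1/2, -1/4], [3/2, -1, 3/2]].
B has determinant 1; B⁻¹ = [[-1, 0, -1], [7, 3, 3], [5, 2, 2]].
R⁻¹A = [[-4, -22, 31], [7, 11, -14], [-1, -5, 6]].
P = (R⁻¹A)B⁻¹ = [[5, -4, 0], [0, 5, -2], [-4, -3, -2]].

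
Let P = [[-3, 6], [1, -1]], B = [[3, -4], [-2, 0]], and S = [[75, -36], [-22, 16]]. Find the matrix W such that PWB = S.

W = [[-5, 2], [-1, -3]]

Isolating W: multiply by P⁻¹ from the left and B⁻¹ from the right, so W = P⁻¹SB⁻¹.
det P = -3, so P⁻¹ = [[1/3, 2], [1/3, 1]].
det B = -8; the adjugate gives B⁻¹ = [[0, -1/2], [-1/4, -3/8]].
P⁻¹S = [[-19, 20], [3, 4]].
W = (P⁻¹S)B⁻¹ = [[-5, 2], [-1, -3]].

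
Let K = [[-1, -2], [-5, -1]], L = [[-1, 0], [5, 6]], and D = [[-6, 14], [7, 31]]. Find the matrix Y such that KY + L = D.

Y = [[-1, -4], [3, -5]]

KY = D − L = [[-5, 14], [2, 25]].
Left-multiplying both sides by K⁻¹ gives Y = K⁻¹(D − L).
det K = -9; the adjugate gives K⁻¹ = [[1/9, -2/9], [-5/9, 1/9]].
Y = K⁻¹(D − L) = [[-1, -4], [3, -5]].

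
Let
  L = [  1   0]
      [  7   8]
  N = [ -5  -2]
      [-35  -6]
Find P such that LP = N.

Since L multiplies P on the left, P = L⁻¹N.
det L = 8, so L⁻¹ = [[1, 0], [-7/8, 1/8]].
P = L⁻¹N = [[1, 0], [-7/8, 1/8]] · [[-5, -2], [-35, -6]] = [[-5, -2], [0, 1]].

P = [[-5, -2], [0, 1]]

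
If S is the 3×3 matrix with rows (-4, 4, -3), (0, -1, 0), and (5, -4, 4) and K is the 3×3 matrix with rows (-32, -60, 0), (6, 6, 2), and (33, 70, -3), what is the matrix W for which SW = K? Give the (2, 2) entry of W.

Left-multiplying both sides by S⁻¹ gives W = S⁻¹K.
S has determinant 1; S⁻¹ = [[-4, -4, -3], [0, -1, 0], [5, 4, 4]].
W = S⁻¹K = [[-4, -4, -3], [0, -1, 0], [5, 4, 4]] · [[-32, -60, 0], [6, 6, 2], [33, 70, -3]] = [[5, 6, 1], [-6, -6, -2], [-4, 4, -4]].

-6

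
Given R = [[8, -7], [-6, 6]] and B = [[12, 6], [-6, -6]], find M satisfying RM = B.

M = [[5, -1], [4, -2]]

R is on the left of M, so left-multiply by R⁻¹: M = R⁻¹B.
R has determinant 6; R⁻¹ = [[1, 7/6], [1, 4/3]].
M = R⁻¹B = [[1, 7/6], [1, 4/3]] · [[12, 6], [-6, -6]] = [[5, -1], [4, -2]].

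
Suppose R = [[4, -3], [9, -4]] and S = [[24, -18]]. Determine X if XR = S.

Since R sits to the right of X, X = SR⁻¹.
R has determinant 11; R⁻¹ = [[-4/11, 3/11], [-9/11, 4/11]].
X = SR⁻¹ = [[24, -18]] · [[-4/11, 3/11], [-9/11, 4/11]] = [[6, 0]].

X = [[6, 0]]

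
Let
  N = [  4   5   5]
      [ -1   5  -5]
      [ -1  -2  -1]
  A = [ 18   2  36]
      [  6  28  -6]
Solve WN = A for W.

Right-multiplying both sides by N⁻¹ gives W = AN⁻¹.
det N = -5, so N⁻¹ = [[3, 1, 10], [-4/5, -1/5, -3], [-7/5, -3/5, -5]].
W = AN⁻¹ = [[18, 2, 36], [6, 28, -6]] · [[3, 1, 10], [-4/5, -1/5, -3], [-7/5, -3/5, -5]] = [[2, -4, -6], [4, 4, 6]].

W = [[2, -4, -6], [4, 4, 6]]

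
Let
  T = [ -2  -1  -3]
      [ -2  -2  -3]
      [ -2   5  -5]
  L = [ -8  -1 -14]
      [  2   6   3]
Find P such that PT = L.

Since T sits to the right of P, P = LT⁻¹.
det T = -4, so T⁻¹ = [[-25/4, 5, 3/4], [1, -1, 0], [7/2, -3, -1/2]].
P = LT⁻¹ = [[-8, -1, -14], [2, 6, 3]] · [[-25/4, 5, 3/4], [1, -1, 0], [7/2, -3, -1/2]] = [[0, 3, 1], [4, -5, 0]].

P = [[0, 3, 1], [4, -5, 0]]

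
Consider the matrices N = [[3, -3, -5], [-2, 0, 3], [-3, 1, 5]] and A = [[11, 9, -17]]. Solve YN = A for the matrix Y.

Y = [[-5, -4, -6]]

Right-multiplying both sides by N⁻¹ gives Y = AN⁻¹.
N has determinant -2; N⁻¹ = [[3/2, -5, 9/2], [-1/2, 0, -1/2], [1, -3, 3]].
Y = AN⁻¹ = [[11, 9, -17]] · [[3/2, -5, 9/2], [-1/2, 0, -1/2], [1, -3, 3]] = [[-5, -4, -6]].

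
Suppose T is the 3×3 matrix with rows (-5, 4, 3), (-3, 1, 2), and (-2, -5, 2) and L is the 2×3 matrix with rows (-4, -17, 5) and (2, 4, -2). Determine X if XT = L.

X = [[-3, 5, 2], [2, -4, 0]]

Right-multiplying both sides by T⁻¹ gives X = LT⁻¹.
det T = -1; the adjugate gives T⁻¹ = [[-12, 23, -5], [-2, 4, -1], [-17, 33, -7]].
X = LT⁻¹ = [[-4, -17, 5], [2, 4, -2]] · [[-12, 23, -5], [-2, 4, -1], [-17, 33, -7]] = [[-3, 5, 2], [2, -4, 0]].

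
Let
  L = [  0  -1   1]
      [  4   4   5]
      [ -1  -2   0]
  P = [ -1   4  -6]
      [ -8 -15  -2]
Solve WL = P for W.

Right-multiplying both sides by L⁻¹ gives W = PL⁻¹.
L has determinant 1; L⁻¹ = [[10, -2, -9], [-5, 1, 4], [-4, 1, 4]].
W = PL⁻¹ = [[-1, 4, -6], [-8, -15, -2]] · [[10, -2, -9], [-5, 1, 4], [-4, 1, 4]] = [[-6, 0, 1], [3, -1, 4]].

W = [[-6, 0, 1], [3, -1, 4]]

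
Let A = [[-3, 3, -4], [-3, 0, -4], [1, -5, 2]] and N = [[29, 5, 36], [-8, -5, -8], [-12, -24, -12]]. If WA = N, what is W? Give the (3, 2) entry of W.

4

Right-multiplying both sides by A⁻¹ gives W = NA⁻¹.
det A = 6; the adjugate gives A⁻¹ = [[-10/3, 7/3, -2], [1/3, -1/3, 0], [5/2, -2, 3/2]].
W = NA⁻¹ = [[29, 5, 36], [-8, -5, -8], [-12, -24, -12]] · [[-10/3, 7/3, -2], [1/3, -1/3, 0], [5/2, -2, 3/2]] = [[-5, -6, -4], [5, -1, 4], [2, 4, 6]].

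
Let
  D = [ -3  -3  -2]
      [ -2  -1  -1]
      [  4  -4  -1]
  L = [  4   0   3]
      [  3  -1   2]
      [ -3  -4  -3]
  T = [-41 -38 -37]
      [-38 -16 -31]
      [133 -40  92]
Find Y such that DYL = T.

Y = [[4, 2, 0], [-4, 0, -1], [-5, 4, -5]]

Isolating Y: multiply by D⁻¹ from the left and L⁻¹ from the right, so Y = D⁻¹TL⁻¹.
det D = 3; the adjugate gives D⁻¹ = [[-1, 5/3, 1/3], [-2, 11/3, 1/3], [4, -8, -1]].
det L = -1, so L⁻¹ = [[-11, 12, -3], [-3, 3, -1], [15, -16, 4]].
D⁻¹T = [[22, -2, 16], [-13, 4, -9], [7, 16, 8]].
Y = (D⁻¹T)L⁻¹ = [[4, 2, 0], [-4, 0, -1], [-5, 4, -5]].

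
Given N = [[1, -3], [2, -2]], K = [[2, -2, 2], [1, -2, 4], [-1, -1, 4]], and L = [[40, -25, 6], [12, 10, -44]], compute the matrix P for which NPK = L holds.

P = N⁻¹LK⁻¹ (apply N⁻¹ on the left and K⁻¹ on the right).
det N = 4; the adjugate gives N⁻¹ = [[-1/2, 3/4], [-1/2, 1/4]].
det K = 2, so K⁻¹ = [[-2, 3, -2], [-4, 5, -3], [-3/2, 2, -1]].
N⁻¹L = [[-11, 20, -36], [-17, 15, -14]].
P = (N⁻¹L)K⁻¹ = [[-4, -5, -2], [-5, -4, 3]].

P = [[-4, -5, -2], [-5, -4, 3]]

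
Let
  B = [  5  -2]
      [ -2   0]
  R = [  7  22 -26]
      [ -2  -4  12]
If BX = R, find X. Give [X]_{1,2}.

B is on the left of X, so left-multiply by B⁻¹: X = B⁻¹R.
B has determinant -4; B⁻¹ = [[0, -1/2], [-1/2, -5/4]].
X = B⁻¹R = [[0, -1/2], [-1/2, -5/4]] · [[7, 22, -26], [-2, -4, 12]] = [[1, 2, -6], [-1, -6, -2]].

2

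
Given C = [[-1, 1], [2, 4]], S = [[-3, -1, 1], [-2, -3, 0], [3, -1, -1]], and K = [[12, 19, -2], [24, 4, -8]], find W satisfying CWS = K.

W = [[3, 2, 3], [-3, -1, -1]]

Left-multiply by C⁻¹ and right-multiply by S⁻¹: W = C⁻¹KS⁻¹.
C has determinant -6; C⁻¹ = [[-2/3, 1/6], [1/3, 1/6]].
S has determinant 4; S⁻¹ = [[3/4, -1/2, 3/4], [-1/2, 0, -1/2], [11/4, -3/2, 7/4]].
C⁻¹K = [[-4, -12, 0], [8, 7, -2]].
W = (C⁻¹K)S⁻¹ = [[3, 2, 3], [-3, -1, -1]].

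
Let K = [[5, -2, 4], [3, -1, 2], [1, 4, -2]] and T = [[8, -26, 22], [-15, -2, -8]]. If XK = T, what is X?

Right-multiplying both sides by K⁻¹ gives X = TK⁻¹.
det K = 6; the adjugate gives K⁻¹ = [[-1, 2, 0], [4/3, -7/3, 1/3], [13/6, -11/3, 1/6]].
X = TK⁻¹ = [[8, -26, 22], [-15, -2, -8]] · [[-1, 2, 0], [4/3, -7/3, 1/3], [13/6, -11/3, 1/6]] = [[5, -4, -5], [-5, 4, -2]].

X = [[5, -4, -5], [-5, 4, -2]]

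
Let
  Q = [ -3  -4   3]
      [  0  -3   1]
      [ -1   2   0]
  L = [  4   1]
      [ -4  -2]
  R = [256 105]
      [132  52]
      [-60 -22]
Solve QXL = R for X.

Isolating X: multiply by Q⁻¹ from the left and L⁻¹ from the right, so X = Q⁻¹RL⁻¹.
det Q = 1, so Q⁻¹ = [[-2, 6, 5], [-1, 3, 3], [-3, 10, 9]].
L has determinant -4; L⁻¹ = [[1/2, 1/4], [-1, -1]].
Q⁻¹R = [[-20, -8], [-40, -15], [12, 7]].
X = (Q⁻¹R)L⁻¹ = [[-2, 3], [-5, 5], [-1, -4]].

X = [[-2, 3], [-5, 5], [-1, -4]]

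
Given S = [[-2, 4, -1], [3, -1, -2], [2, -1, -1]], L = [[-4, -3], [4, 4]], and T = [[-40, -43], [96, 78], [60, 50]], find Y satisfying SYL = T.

Y = [[-3, 2], [-1, -2], [5, 1]]

Left-multiply by S⁻¹ and right-multiply by L⁻¹: Y = S⁻¹TL⁻¹.
S has determinant -1; S⁻¹ = [[1, -5, 9], [1, -4, 7], [1, -6, 10]].
det L = -4; the adjugate gives L⁻¹ = [[-1, -3/4], [1, 1]].
S⁻¹T = [[20, 17], [-4, -5], [-16, -11]].
Y = (S⁻¹T)L⁻¹ = [[-3, 2], [-1, -2], [5, 1]].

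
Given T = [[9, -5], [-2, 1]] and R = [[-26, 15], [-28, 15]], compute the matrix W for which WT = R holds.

Right-multiplying both sides by T⁻¹ gives W = RT⁻¹.
det T = -1; the adjugate gives T⁻¹ = [[-1, -5], [-2, -9]].
W = RT⁻¹ = [[-26, 15], [-28, 15]] · [[-1, -5], [-2, -9]] = [[-4, -5], [-2, 5]].

W = [[-4, -5], [-2, 5]]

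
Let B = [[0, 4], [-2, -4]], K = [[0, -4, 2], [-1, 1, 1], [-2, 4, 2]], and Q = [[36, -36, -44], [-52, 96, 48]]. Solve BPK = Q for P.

Isolating P: multiply by B⁻¹ from the left and K⁻¹ from the right, so P = B⁻¹QK⁻¹.
B has determinant 8; B⁻¹ = [[-1/2, -1/2], [1/4, 0]].
K has determinant -4; K⁻¹ = [[1/2, -4, 3/2], [0, -1, 1/2], [1/2, -2, 1]].
B⁻¹Q = [[8, -30, -2], [9, -9, -11]].
P = (B⁻¹Q)K⁻¹ = [[3, 2, -5], [-1, -5, -2]].

P = [[3, 2, -5], [-1, -5, -2]]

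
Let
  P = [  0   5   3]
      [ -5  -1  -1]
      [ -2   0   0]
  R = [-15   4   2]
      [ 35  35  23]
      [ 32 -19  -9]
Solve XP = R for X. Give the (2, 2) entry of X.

P is on the right of X, so right-multiply by P⁻¹: X = RP⁻¹.
P has determinant 4; P⁻¹ = [[0, 0, -1/2], [1/2, 3/2, -15/4], [-1/2, -5/2, 25/4]].
X = RP⁻¹ = [[-15, 4, 2], [35, 35, 23], [32, -19, -9]] · [[0, 0, -1/2], [1/2, 3/2, -15/4], [-1/2, -5/2, 25/4]] = [[1, 1, 5], [6, -5, -5], [-5, -6, -1]].

-5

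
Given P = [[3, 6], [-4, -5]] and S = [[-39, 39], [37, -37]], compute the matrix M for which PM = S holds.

P is on the left of M, so left-multiply by P⁻¹: M = P⁻¹S.
det P = 9, so P⁻¹ = [[-5/9, -2/3], [4/9, 1/3]].
M = P⁻¹S = [[-5/9, -2/3], [4/9, 1/3]] · [[-39, 39], [37, -37]] = [[-3, 3], [-5, 5]].

M = [[-3, 3], [-5, 5]]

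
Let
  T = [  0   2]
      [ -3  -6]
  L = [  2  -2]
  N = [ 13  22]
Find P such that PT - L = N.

P = [[-5, -5]]

PT = N + L = [[15, 20]].
T is on the right of P, so right-multiply by T⁻¹: P = (N + L)T⁻¹.
det T = 6; the adjugate gives T⁻¹ = [[-1, -1/3], [1/2, 0]].
P = (N + L)T⁻¹ = [[-5, -5]].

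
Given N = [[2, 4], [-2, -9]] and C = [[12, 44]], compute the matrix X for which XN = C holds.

Right-multiplying both sides by N⁻¹ gives X = CN⁻¹.
N has determinant -10; N⁻¹ = [[9/10, 2/5], [-1/5, -1/5]].
X = CN⁻¹ = [[12, 44]] · [[9/10, 2/5], [-1/5, -1/5]] = [[2, -4]].

X = [[2, -4]]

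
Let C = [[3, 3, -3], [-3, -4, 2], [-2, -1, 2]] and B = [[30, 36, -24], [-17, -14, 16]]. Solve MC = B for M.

M = [[4, -6, 0], [-2, 1, 4]]

C is on the right of M, so right-multiply by C⁻¹: M = BC⁻¹.
det C = 3, so C⁻¹ = [[-2, -1, -2], [2/3, 0, 1], [-5/3, -1, -1]].
M = BC⁻¹ = [[30, 36, -24], [-17, -14, 16]] · [[-2, -1, -2], [2/3, 0, 1], [-5/3, -1, -1]] = [[4, -6, 0], [-2, 1, 4]].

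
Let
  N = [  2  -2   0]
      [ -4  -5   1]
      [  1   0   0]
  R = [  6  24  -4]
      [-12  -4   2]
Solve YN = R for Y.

Since N sits to the right of Y, Y = RN⁻¹.
det N = -2; the adjugate gives N⁻¹ = [[0, 0, 1], [-1/2, 0, 1], [-5/2, 1, 9]].
Y = RN⁻¹ = [[6, 24, -4], [-12, -4, 2]] · [[0, 0, 1], [-1/2, 0, 1], [-5/2, 1, 9]] = [[-2, -4, -6], [-3, 2, 2]].

Y = [[-2, -4, -6], [-3, 2, 2]]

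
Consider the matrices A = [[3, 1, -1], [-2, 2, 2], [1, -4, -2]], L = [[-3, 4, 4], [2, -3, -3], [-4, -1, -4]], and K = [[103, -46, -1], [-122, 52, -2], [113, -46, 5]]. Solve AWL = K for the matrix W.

W = [[-1, 5, -5], [0, -2, 2], [4, 2, 2]]

W = A⁻¹KL⁻¹ (apply A⁻¹ on the left and L⁻¹ on the right).
A has determinant 4; A⁻¹ = [[1, 3/2, 1], [-1/2, -5/4, -1], [3/2, 13/4, 2]].
det L = -3, so L⁻¹ = [[-3, -4, 0], [-20/3, -28/3, 1/3], [14/3, 19/3, -1/3]].
A⁻¹K = [[33, -14, 1], [-12, 4, -2], [-16, 8, 2]].
W = (A⁻¹K)L⁻¹ = [[-1, 5, -5], [0, -2, 2], [4, 2, 2]].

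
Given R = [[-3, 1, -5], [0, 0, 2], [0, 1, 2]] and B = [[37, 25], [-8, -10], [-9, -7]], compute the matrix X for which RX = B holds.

X = [[-6, 1], [-1, 3], [-4, -5]]

Left-multiplying both sides by R⁻¹ gives X = R⁻¹B.
det R = 6; the adjugate gives R⁻¹ = [[-1/3, -7/6, 1/3], [0, -1, 1], [0, 1/2, 0]].
X = R⁻¹B = [[-1/3, -7/6, 1/3], [0, -1, 1], [0, 1/2, 0]] · [[37, 25], [-8, -10], [-9, -7]] = [[-6, 1], [-1, 3], [-4, -5]].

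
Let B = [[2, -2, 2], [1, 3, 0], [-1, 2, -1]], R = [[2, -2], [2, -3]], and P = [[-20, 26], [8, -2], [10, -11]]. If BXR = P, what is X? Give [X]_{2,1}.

X = B⁻¹PR⁻¹ (apply B⁻¹ on the left and R⁻¹ on the right).
det B = 2; the adjugate gives B⁻¹ = [[-3/2, 1, -3], [1/2, 0, 1], [5/2, -1, 4]].
det R = -2; the adjugate gives R⁻¹ = [[3/2, -1], [1, -1]].
B⁻¹P = [[8, -8], [0, 2], [-18, 23]].
X = (B⁻¹P)R⁻¹ = [[4, 0], [2, -2], [-4, -5]].

2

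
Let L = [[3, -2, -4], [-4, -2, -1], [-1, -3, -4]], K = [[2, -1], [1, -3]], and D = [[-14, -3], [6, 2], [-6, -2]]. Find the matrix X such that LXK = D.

X = [[-1, 0], [-1, 2], [2, -2]]

Isolating X: multiply by L⁻¹ from the left and K⁻¹ from the right, so X = L⁻¹DK⁻¹.
det L = 5; the adjugate gives L⁻¹ = [[1, 4/5, -6/5], [-3, -16/5, 19/5], [2, 11/5, -14/5]].
det K = -5, so K⁻¹ = [[3/5, -1/5], [1/5, -2/5]].
L⁻¹D = [[-2, 1], [0, -5], [2, 4]].
X = (L⁻¹D)K⁻¹ = [[-1, 0], [-1, 2], [2, -2]].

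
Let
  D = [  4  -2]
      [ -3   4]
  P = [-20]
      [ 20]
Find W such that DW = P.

D is on the left of W, so left-multiply by D⁻¹: W = D⁻¹P.
det D = 10, so D⁻¹ = [[2/5, 1/5], [3/10, 2/5]].
W = D⁻¹P = [[2/5, 1/5], [3/10, 2/5]] · [[-20], [20]] = [[-4], [2]].

W = [[-4], [2]]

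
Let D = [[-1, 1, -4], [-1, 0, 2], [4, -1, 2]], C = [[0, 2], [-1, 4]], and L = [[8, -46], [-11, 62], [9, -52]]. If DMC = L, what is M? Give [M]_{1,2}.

Isolating M: multiply by D⁻¹ from the left and C⁻¹ from the right, so M = D⁻¹LC⁻¹.
det D = 4; the adjugate gives D⁻¹ = [[1/2, 1/2, 1/2], [5/2, 7/2, 3/2], [1/4, 3/4, 1/4]].
C has determinant 2; C⁻¹ = [[2, -1], [1/2, 0]].
D⁻¹L = [[3, -18], [-5, 24], [-4, 22]].
M = (D⁻¹L)C⁻¹ = [[-3, -3], [2, 5], [3, 4]].

-3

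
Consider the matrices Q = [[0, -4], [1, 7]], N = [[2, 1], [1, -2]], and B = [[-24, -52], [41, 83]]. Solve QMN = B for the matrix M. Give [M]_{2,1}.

Isolating M: multiply by Q⁻¹ from the left and N⁻¹ from the right, so M = Q⁻¹BN⁻¹.
Q has determinant 4; Q⁻¹ = [[7/4, 1], [-1/4, 0]].
N has determinant -5; N⁻¹ = [[2/5, 1/5], [1/5, -2/5]].
Q⁻¹B = [[-1, -8], [6, 13]].
M = (Q⁻¹B)N⁻¹ = [[-2, 3], [5, -4]].

5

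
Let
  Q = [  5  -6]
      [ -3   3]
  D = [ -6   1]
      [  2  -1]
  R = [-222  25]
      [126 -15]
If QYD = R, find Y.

Isolating Y: multiply by Q⁻¹ from the left and D⁻¹ from the right, so Y = Q⁻¹RD⁻¹.
Q has determinant -3; Q⁻¹ = [[-1, -2], [-1, -5/3]].
det D = 4, so D⁻¹ = [[-1/4, -1/4], [-1/2, -3/2]].
Q⁻¹R = [[-30, 5], [12, 0]].
Y = (Q⁻¹R)D⁻¹ = [[5, 0], [-3, -3]].

Y = [[5, 0], [-3, -3]]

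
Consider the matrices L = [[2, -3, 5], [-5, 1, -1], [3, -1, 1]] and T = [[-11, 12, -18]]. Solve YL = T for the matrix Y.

Since L sits to the right of Y, Y = TL⁻¹.
det L = 4, so L⁻¹ = [[0, -1/2, -1/2], [1/2, -13/4, -23/4], [1/2, -7/4, -13/4]].
Y = TL⁻¹ = [[-11, 12, -18]] · [[0, -1/2, -1/2], [1/2, -13/4, -23/4], [1/2, -7/4, -13/4]] = [[-3, -2, -5]].

Y = [[-3, -2, -5]]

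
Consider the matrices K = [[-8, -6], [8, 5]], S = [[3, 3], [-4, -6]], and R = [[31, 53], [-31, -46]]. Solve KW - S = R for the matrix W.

W = [[-5, -4], [1, -4]]

KW = R + S = [[34, 56], [-35, -52]].
K is on the left of W, so left-multiply by K⁻¹: W = K⁻¹(R + S).
det K = 8; the adjugate gives K⁻¹ = [[5/8, 3/4], [-1, -1]].
W = K⁻¹(R + S) = [[-5, -4], [1, -4]].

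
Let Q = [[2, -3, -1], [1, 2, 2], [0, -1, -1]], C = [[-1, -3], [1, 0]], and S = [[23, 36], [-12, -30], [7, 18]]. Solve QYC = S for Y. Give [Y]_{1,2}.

Left-multiply by Q⁻¹ and right-multiply by C⁻¹: Y = Q⁻¹SC⁻¹.
det Q = -2; the adjugate gives Q⁻¹ = [[0, 1, 2], [-1/2, 1, 5/2], [1/2, -1, -7/2]].
C has determinant 3; C⁻¹ = [[0, 1], [-1/3, -1/3]].
Q⁻¹S = [[2, 6], [-6, -3], [-1, -15]].
Y = (Q⁻¹S)C⁻¹ = [[-2, 0], [1, -5], [5, 4]].

0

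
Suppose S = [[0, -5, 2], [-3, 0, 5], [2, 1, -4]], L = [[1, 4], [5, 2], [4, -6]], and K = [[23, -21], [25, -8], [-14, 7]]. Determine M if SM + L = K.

SM = K − L = [[22, -25], [20, -10], [-18, 13]].
S is on the left of M, so left-multiply by S⁻¹: M = S⁻¹(K − L).
det S = 4; the adjugate gives S⁻¹ = [[-5/4, -9/2, -25/4], [-1/2, -1, -3/2], [-3/4, -5/2, -15/4]].
M = S⁻¹(K − L) = [[-5, -5], [-4, 3], [1, -5]].

M = [[-5, -5], [-4, 3], [1, -5]]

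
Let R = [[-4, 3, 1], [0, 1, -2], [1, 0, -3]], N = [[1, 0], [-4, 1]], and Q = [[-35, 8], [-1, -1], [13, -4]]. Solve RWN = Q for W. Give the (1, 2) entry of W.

Left-multiply by R⁻¹ and right-multiply by N⁻¹: W = R⁻¹QN⁻¹.
det R = 5, so R⁻¹ = [[-3/5, 9/5, -7/5], [-2/5, 11/5, -8/5], [-1/5, 3/5, -4/5]].
det N = 1, so N⁻¹ = [[1, 0], [4, 1]].
R⁻¹Q = [[1, -1], [-9, 1], [-4, 1]].
W = (R⁻¹Q)N⁻¹ = [[-3, -1], [-5, 1], [0, 1]].

-1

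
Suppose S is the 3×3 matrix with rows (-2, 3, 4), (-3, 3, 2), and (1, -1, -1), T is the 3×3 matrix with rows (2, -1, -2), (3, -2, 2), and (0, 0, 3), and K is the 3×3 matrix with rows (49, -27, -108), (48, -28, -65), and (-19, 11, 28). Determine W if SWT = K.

Left-multiply by S⁻¹ and right-multiply by T⁻¹: W = S⁻¹KT⁻¹.
det S = -1; the adjugate gives S⁻¹ = [[1, 1, 6], [1, 2, 8], [0, -1, -3]].
det T = -3, so T⁻¹ = [[2, -1, 2], [3, -2, 10/3], [0, 0, 1/3]].
S⁻¹K = [[-17, 11, -5], [-7, 5, -14], [9, -5, -19]].
W = (S⁻¹K)T⁻¹ = [[-1, -5, 1], [1, -3, -2], [3, 1, -5]].

W = [[-1, -5, 1], [1, -3, -2], [3, 1, -5]]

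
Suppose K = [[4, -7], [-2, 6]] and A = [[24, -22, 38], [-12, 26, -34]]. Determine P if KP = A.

P = [[6, 5, -1], [0, 6, -6]]

K is on the left of P, so left-multiply by K⁻¹: P = K⁻¹A.
det K = 10; the adjugate gives K⁻¹ = [[3/5, 7/10], [1/5, 2/5]].
P = K⁻¹A = [[3/5, 7/10], [1/5, 2/5]] · [[24, -22, 38], [-12, 26, -34]] = [[6, 5, -1], [0, 6, -6]].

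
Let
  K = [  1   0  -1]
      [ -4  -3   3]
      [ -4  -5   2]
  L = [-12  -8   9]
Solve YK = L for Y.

Since K sits to the right of Y, Y = LK⁻¹.
K has determinant 1; K⁻¹ = [[9, 5, -3], [-4, -2, 1], [8, 5, -3]].
Y = LK⁻¹ = [[-12, -8, 9]] · [[9, 5, -3], [-4, -2, 1], [8, 5, -3]] = [[-4, 1, 1]].

Y = [[-4, 1, 1]]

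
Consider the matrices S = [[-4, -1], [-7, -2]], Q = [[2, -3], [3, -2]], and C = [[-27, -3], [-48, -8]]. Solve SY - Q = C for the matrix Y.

SY = C + Q = [[-25, -6], [-45, -10]].
Left-multiplying both sides by S⁻¹ gives Y = S⁻¹(C + Q).
S has determinant 1; S⁻¹ = [[-2, 1], [7, -4]].
Y = S⁻¹(C + Q) = [[5, 2], [5, -2]].

Y = [[5, 2], [5, -2]]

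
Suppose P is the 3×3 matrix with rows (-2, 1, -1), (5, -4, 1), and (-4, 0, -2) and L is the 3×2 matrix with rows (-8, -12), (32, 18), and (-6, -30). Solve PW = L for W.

W = [[3, 5], [-5, 3], [-3, 5]]

Left-multiplying both sides by P⁻¹ gives W = P⁻¹L.
det P = 6, so P⁻¹ = [[4/3, 1/3, -1/2], [1, 0, -1/2], [-8/3, -2/3, 1/2]].
W = P⁻¹L = [[4/3, 1/3, -1/2], [1, 0, -1/2], [-8/3, -2/3, 1/2]] · [[-8, -12], [32, 18], [-6, -30]] = [[3, 5], [-5, 3], [-3, 5]].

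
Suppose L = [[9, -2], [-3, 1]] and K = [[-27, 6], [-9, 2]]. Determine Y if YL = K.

L is on the right of Y, so right-multiply by L⁻¹: Y = KL⁻¹.
det L = 3; the adjugate gives L⁻¹ = [[1/3, 2/3], [1, 3]].
Y = KL⁻¹ = [[-27, 6], [-9, 2]] · [[1/3, 2/3], [1, 3]] = [[-3, 0], [-1, 0]].

Y = [[-3, 0], [-1, 0]]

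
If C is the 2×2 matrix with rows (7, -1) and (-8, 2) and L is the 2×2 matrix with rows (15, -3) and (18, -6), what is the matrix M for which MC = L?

M = [[1, -1], [-2, -4]]

Since C sits to the right of M, M = LC⁻¹.
C has determinant 6; C⁻¹ = [[1/3, 1/6], [4/3, 7/6]].
M = LC⁻¹ = [[15, -3], [18, -6]] · [[1/3, 1/6], [4/3, 7/6]] = [[1, -1], [-2, -4]].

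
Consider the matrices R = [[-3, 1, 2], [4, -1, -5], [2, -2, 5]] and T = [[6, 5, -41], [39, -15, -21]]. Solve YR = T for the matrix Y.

Y = [[2, 5, -4], [-3, 6, 3]]

R is on the right of Y, so right-multiply by R⁻¹: Y = TR⁻¹.
det R = 3; the adjugate gives R⁻¹ = [[-5, -3, -1], [-10, -19/3, -7/3], [-2, -4/3, -1/3]].
Y = TR⁻¹ = [[6, 5, -41], [39, -15, -21]] · [[-5, -3, -1], [-10, -19/3, -7/3], [-2, -4/3, -1/3]] = [[2, 5, -4], [-3, 6, 3]].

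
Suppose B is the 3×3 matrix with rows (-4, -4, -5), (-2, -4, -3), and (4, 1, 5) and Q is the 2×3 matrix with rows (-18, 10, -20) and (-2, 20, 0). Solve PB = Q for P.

Right-multiplying both sides by B⁻¹ gives P = QB⁻¹.
det B = 6, so B⁻¹ = [[-17/6, 5/2, -4/3], [-1/3, 0, -1/3], [7/3, -2, 4/3]].
P = QB⁻¹ = [[-18, 10, -20], [-2, 20, 0]] · [[-17/6, 5/2, -4/3], [-1/3, 0, -1/3], [7/3, -2, 4/3]] = [[1, -5, -6], [-1, -5, -4]].

P = [[1, -5, -6], [-1, -5, -4]]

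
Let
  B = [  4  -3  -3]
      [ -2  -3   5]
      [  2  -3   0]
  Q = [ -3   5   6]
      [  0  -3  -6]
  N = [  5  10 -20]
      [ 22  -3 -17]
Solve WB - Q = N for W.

W = [[-2, -4, 1], [1, -4, 5]]

WB = N + Q = [[2, 15, -14], [22, -6, -23]].
Since B sits to the right of W, W = (N + Q)B⁻¹.
det B = -6, so B⁻¹ = [[-5/2, -3/2, 4], [-5/3, -1, 7/3], [-2, -1, 3]].
W = (N + Q)B⁻¹ = [[-2, -4, 1], [1, -4, 5]].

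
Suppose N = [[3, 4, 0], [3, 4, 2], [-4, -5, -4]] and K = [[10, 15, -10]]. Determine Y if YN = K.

Y = [[5, 5, 5]]

Since N sits to the right of Y, Y = KN⁻¹.
det N = -2; the adjugate gives N⁻¹ = [[3, -8, -4], [-2, 6, 3], [-1/2, 1/2, 0]].
Y = KN⁻¹ = [[10, 15, -10]] · [[3, -8, -4], [-2, 6, 3], [-1/2, 1/2, 0]] = [[5, 5, 5]].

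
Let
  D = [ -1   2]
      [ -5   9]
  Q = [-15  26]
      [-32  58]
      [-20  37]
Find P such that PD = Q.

P = [[-5, 4], [2, 6], [5, 3]]

Right-multiplying both sides by D⁻¹ gives P = QD⁻¹.
D has determinant 1; D⁻¹ = [[9, -2], [5, -1]].
P = QD⁻¹ = [[-15, 26], [-32, 58], [-20, 37]] · [[9, -2], [5, -1]] = [[-5, 4], [2, 6], [5, 3]].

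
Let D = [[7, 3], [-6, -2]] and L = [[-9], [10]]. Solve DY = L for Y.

Y = [[-3], [4]]

Left-multiplying both sides by D⁻¹ gives Y = D⁻¹L.
D has determinant 4; D⁻¹ = [[-1/2, -3/4], [3/2, 7/4]].
Y = D⁻¹L = [[-1/2, -3/4], [3/2, 7/4]] · [[-9], [10]] = [[-3], [4]].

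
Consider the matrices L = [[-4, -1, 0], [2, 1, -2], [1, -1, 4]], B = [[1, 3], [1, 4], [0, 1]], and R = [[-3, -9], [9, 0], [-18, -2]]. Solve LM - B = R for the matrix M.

M = [[0, 1], [2, 2], [-4, 0]]

LM = R + B = [[-2, -6], [10, 4], [-18, -1]].
Left-multiplying both sides by L⁻¹ gives M = L⁻¹(R + B).
det L = 2, so L⁻¹ = [[1, 2, 1], [-5, -8, -4], [-3/2, -5/2, -1]].
M = L⁻¹(R + B) = [[0, 1], [2, 2], [-4, 0]].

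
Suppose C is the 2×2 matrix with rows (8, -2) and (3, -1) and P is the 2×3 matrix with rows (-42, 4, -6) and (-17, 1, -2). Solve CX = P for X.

X = [[-4, 1, -1], [5, 2, -1]]

Left-multiplying both sides by C⁻¹ gives X = C⁻¹P.
C has determinant -2; C⁻¹ = [[1/2, -1], [3/2, -4]].
X = C⁻¹P = [[1/2, -1], [3/2, -4]] · [[-42, 4, -6], [-17, 1, -2]] = [[-4, 1, -1], [5, 2, -1]].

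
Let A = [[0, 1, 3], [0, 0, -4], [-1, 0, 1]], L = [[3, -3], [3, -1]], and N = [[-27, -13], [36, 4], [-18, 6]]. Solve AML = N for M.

Left-multiply by A⁻¹ and right-multiply by L⁻¹: M = A⁻¹NL⁻¹.
det A = 4, so A⁻¹ = [[0, -1/4, -1], [1, 3/4, 0], [0, -1/4, 0]].
L has determinant 6; L⁻¹ = [[-1/6, 1/2], [-1/2, 1/2]].
A⁻¹N = [[9, -7], [0, -10], [-9, -1]].
M = (A⁻¹N)L⁻¹ = [[2, 1], [5, -5], [2, -5]].

M = [[2, 1], [5, -5], [2, -5]]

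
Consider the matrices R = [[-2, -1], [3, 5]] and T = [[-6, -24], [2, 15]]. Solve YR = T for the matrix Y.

Y = [[-6, -6], [5, 4]]

Since R sits to the right of Y, Y = TR⁻¹.
det R = -7; the adjugate gives R⁻¹ = [[-5/7, -1/7], [3/7, 2/7]].
Y = TR⁻¹ = [[-6, -24], [2, 15]] · [[-5/7, -1/7], [3/7, 2/7]] = [[-6, -6], [5, 4]].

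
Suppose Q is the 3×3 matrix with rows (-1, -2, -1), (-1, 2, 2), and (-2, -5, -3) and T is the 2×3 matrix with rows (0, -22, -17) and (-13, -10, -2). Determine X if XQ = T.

X = [[1, -5, 2], [0, 5, 4]]

Right-multiplying both sides by Q⁻¹ gives X = TQ⁻¹.
Q has determinant 1; Q⁻¹ = [[4, -1, -2], [-7, 1, 3], [9, -1, -4]].
X = TQ⁻¹ = [[0, -22, -17], [-13, -10, -2]] · [[4, -1, -2], [-7, 1, 3], [9, -1, -4]] = [[1, -5, 2], [0, 5, 4]].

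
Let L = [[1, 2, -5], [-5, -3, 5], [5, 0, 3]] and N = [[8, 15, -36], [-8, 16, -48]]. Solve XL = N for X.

L is on the right of X, so right-multiply by L⁻¹: X = NL⁻¹.
L has determinant -4; L⁻¹ = [[9/4, 3/2, 5/4], [-10, -7, -5], [-15/4, -5/2, -7/4]].
X = NL⁻¹ = [[8, 15, -36], [-8, 16, -48]] · [[9/4, 3/2, 5/4], [-10, -7, -5], [-15/4, -5/2, -7/4]] = [[3, -3, -2], [2, -4, -6]].

X = [[3, -3, -2], [2, -4, -6]]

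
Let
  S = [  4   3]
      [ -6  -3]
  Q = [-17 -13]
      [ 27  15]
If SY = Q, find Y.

Y = [[-5, -1], [1, -3]]

S is on the left of Y, so left-multiply by S⁻¹: Y = S⁻¹Q.
det S = 6; the adjugate gives S⁻¹ = [[-1/2, -1/2], [1, 2/3]].
Y = S⁻¹Q = [[-1/2, -1/2], [1, 2/3]] · [[-17, -13], [27, 15]] = [[-5, -1], [1, -3]].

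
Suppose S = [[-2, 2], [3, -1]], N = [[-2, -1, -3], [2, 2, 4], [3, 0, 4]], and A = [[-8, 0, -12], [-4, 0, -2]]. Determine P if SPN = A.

P = [[4, 2, 0], [2, 1, -2]]

Isolating P: multiply by S⁻¹ from the left and N⁻¹ from the right, so P = S⁻¹AN⁻¹.
S has determinant -4; S⁻¹ = [[1/4, 1/2], [3/4, 1/2]].
N has determinant -2; N⁻¹ = [[-4, -2, -1], [-2, -1/2, -1], [3, 3/2, 1]].
S⁻¹A = [[-4, 0, -4], [-8, 0, -10]].
P = (S⁻¹A)N⁻¹ = [[4, 2, 0], [2, 1, -2]].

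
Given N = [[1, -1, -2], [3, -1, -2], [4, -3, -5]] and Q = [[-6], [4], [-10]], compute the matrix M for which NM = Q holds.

N is on the left of M, so left-multiply by N⁻¹: M = N⁻¹Q.
det N = 2; the adjugate gives N⁻¹ = [[-1/2, 1/2, 0], [7/2, 3/2, -2], [-5/2, -1/2, 1]].
M = N⁻¹Q = [[-1/2, 1/2, 0], [7/2, 3/2, -2], [-5/2, -1/2, 1]] · [[-6], [4], [-10]] = [[5], [5], [3]].

M = [[5], [5], [3]]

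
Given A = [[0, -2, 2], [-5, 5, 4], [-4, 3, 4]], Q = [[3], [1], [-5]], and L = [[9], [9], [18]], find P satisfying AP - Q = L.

AP = L + Q = [[12], [10], [13]].
A is on the left of P, so left-multiply by A⁻¹: P = A⁻¹(L + Q).
det A = 2; the adjugate gives A⁻¹ = [[4, 7, -9], [2, 4, -5], [5/2, 4, -5]].
P = A⁻¹(L + Q) = [[1], [-1], [5]].

P = [[1], [-1], [5]]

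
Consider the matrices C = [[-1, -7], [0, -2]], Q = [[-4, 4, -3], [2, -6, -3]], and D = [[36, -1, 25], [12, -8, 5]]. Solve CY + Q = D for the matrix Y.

CY = D − Q = [[40, -5, 28], [10, -2, 8]].
C is on the left of Y, so left-multiply by C⁻¹: Y = C⁻¹(D − Q).
det C = 2, so C⁻¹ = [[-1, 7/2], [0, -1/2]].
Y = C⁻¹(D − Q) = [[-5, -2, 0], [-5, 1, -4]].

Y = [[-5, -2, 0], [-5, 1, -4]]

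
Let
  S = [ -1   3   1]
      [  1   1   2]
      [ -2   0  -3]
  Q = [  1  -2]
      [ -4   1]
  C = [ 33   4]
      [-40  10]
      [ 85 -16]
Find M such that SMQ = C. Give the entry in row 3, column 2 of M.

M = S⁻¹CQ⁻¹ (apply S⁻¹ on the left and Q⁻¹ on the right).
S has determinant 2; S⁻¹ = [[-3/2, 9/2, 5/2], [-1/2, 5/2, 3/2], [1, -3, -2]].
Q has determinant -7; Q⁻¹ = [[-1/7, -2/7], [-4/7, -1/7]].
S⁻¹C = [[-17, -1], [11, -1], [-17, 6]].
M = (S⁻¹C)Q⁻¹ = [[3, 5], [-1, -3], [-1, 4]].

4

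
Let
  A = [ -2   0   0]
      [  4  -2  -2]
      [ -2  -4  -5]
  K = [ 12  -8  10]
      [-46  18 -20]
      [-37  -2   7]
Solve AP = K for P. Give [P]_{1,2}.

Since A multiplies P on the left, P = A⁻¹K.
det A = -4, so A⁻¹ = [[-1/2, 0, 0], [-6, -5/2, 1], [5, 2, -1]].
P = A⁻¹K = [[-1/2, 0, 0], [-6, -5/2, 1], [5, 2, -1]] · [[12, -8, 10], [-46, 18, -20], [-37, -2, 7]] = [[-6, 4, -5], [6, 1, -3], [5, -2, 3]].

4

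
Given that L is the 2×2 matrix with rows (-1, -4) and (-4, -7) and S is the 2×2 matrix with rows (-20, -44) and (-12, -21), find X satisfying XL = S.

Since L sits to the right of X, X = SL⁻¹.
det L = -9; the adjugate gives L⁻¹ = [[7/9, -4/9], [-4/9, 1/9]].
X = SL⁻¹ = [[-20, -44], [-12, -21]] · [[7/9, -4/9], [-4/9, 1/9]] = [[4, 4], [0, 3]].

X = [[4, 4], [0, 3]]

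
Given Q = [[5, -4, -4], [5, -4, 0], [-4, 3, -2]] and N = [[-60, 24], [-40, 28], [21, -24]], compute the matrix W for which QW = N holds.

Left-multiplying both sides by Q⁻¹ gives W = Q⁻¹N.
Q has determinant 4; Q⁻¹ = [[2, -5, -4], [5/2, -13/2, -5], [-1/4, 1/4, 0]].
W = Q⁻¹N = [[2, -5, -4], [5/2, -13/2, -5], [-1/4, 1/4, 0]] · [[-60, 24], [-40, 28], [21, -24]] = [[-4, 4], [5, -2], [5, 1]].

W = [[-4, 4], [5, -2], [5, 1]]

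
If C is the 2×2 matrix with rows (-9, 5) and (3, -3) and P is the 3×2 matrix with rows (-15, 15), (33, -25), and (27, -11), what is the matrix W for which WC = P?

Right-multiplying both sides by C⁻¹ gives W = PC⁻¹.
det C = 12; the adjugate gives C⁻¹ = [[-1/4, -5/12], [-1/4, -3/4]].
W = PC⁻¹ = [[-15, 15], [33, -25], [27, -11]] · [[-1/4, -5/12], [-1/4, -3/4]] = [[0, -5], [-2, 5], [-4, -3]].

W = [[0, -5], [-2, 5], [-4, -3]]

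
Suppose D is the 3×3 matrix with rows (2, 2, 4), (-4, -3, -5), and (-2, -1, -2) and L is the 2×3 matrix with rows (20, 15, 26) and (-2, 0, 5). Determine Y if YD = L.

Y = [[1, -4, -1], [6, 5, -3]]

Right-multiplying both sides by D⁻¹ gives Y = LD⁻¹.
D has determinant -2; D⁻¹ = [[-1/2, 0, -1], [-1, -2, 3], [1, 1, -1]].
Y = LD⁻¹ = [[20, 15, 26], [-2, 0, 5]] · [[-1/2, 0, -1], [-1, -2, 3], [1, 1, -1]] = [[1, -4, -1], [6, 5, -3]].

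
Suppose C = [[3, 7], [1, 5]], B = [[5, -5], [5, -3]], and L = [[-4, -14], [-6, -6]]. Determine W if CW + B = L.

CW = L − B = [[-9, -9], [-11, -3]].
Since C multiplies W on the left, W = C⁻¹(L − B).
C has determinant 8; C⁻¹ = [[5/8, -7/8], [-1/8, 3/8]].
W = C⁻¹(L − B) = [[4, -3], [-3, 0]].

W = [[4, -3], [-3, 0]]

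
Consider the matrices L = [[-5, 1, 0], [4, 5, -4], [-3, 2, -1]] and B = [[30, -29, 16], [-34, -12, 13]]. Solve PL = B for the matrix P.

Right-multiplying both sides by L⁻¹ gives P = BL⁻¹.
det L = 1; the adjugate gives L⁻¹ = [[3, 1, -4], [16, 5, -20], [23, 7, -29]].
P = BL⁻¹ = [[30, -29, 16], [-34, -12, 13]] · [[3, 1, -4], [16, 5, -20], [23, 7, -29]] = [[-6, -3, -4], [5, -3, -1]].

P = [[-6, -3, -4], [5, -3, -1]]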